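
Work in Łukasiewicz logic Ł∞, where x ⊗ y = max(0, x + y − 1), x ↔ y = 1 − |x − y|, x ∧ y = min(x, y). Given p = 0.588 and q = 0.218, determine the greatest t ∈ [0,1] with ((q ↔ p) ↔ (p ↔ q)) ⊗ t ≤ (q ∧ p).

0.218

q ↔ p = 1 − |0.218 − 0.588| = 1 − 0.370 = 0.630
p ↔ q = 1 − |0.588 − 0.218| = 1 − 0.370 = 0.630
(q ↔ p) ↔ (p ↔ q) = 1 − |0.630 − 0.630| = 1 − 0.000 = 1.000
So the left factor is (q ↔ p) ↔ (p ↔ q) = 1.000.
q ∧ p = min(0.218, 0.588) = 0.218
So the right-hand bound is q ∧ p = 0.218.
The residuum of the Łukasiewicz t-norm gives the supremum: min(1, 1 − 1.000 + 0.218).
1 − 1.000 + 0.218 = 0.218, so t = min(1, 0.218) = 0.218.
Check: 1.000 ⊗ 0.218 = max(0, 0.218) = 0.218 ≤ 0.218.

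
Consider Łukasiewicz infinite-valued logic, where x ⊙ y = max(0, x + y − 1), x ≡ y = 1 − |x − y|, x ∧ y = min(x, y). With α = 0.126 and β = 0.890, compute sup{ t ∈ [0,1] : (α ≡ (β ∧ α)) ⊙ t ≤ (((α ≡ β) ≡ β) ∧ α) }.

β ∧ α = min(0.890, 0.126) = 0.126
α ≡ (β ∧ α) = 1 − |0.126 − 0.126| = 1 − 0.000 = 1.000
So the left factor is α ≡ (β ∧ α) = 1.000.
α ≡ β = 1 − |0.126 − 0.890| = 1 − 0.764 = 0.236
(α ≡ β) ≡ β = 1 − |0.236 − 0.890| = 1 − 0.654 = 0.346
((α ≡ β) ≡ β) ∧ α = min(0.346, 0.126) = 0.126
So the right-hand bound is ((α ≡ β) ≡ β) ∧ α = 0.126.
The residuum of the Łukasiewicz t-norm gives the supremum: min(1, 1 − 1.000 + 0.126).
1 − 1.000 + 0.126 = 0.126, so t = min(1, 0.126) = 0.126.
Check: 1.000 ⊙ 0.126 = max(0, 0.126) = 0.126 ≤ 0.126.

0.126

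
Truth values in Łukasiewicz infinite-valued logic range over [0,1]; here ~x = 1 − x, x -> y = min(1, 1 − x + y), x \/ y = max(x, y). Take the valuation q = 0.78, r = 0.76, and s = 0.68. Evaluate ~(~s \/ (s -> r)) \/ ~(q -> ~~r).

0.02

~s = 1 − 0.68 = 0.32
s -> r = min(1, 1 − 0.68 + 0.76) = min(1, 1.08) = 1.00
~s \/ (s -> r) = max(0.32, 1.00) = 1.00
~(~s \/ (s -> r)) = 1 − 1.00 = 0.00
~r = 1 − 0.76 = 0.24
~~r = 1 − 0.24 = 0.76
q -> ~~r = min(1, 1 − 0.78 + 0.76) = min(1, 0.98) = 0.98
~(q -> ~~r) = 1 − 0.98 = 0.02
~(~s \/ (s -> r)) \/ ~(q -> ~~r) = max(0.00, 0.02) = 0.02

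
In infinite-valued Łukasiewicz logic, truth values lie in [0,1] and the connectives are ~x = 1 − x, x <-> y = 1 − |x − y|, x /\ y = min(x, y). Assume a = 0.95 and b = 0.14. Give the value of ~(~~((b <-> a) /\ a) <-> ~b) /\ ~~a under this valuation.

b <-> a = 1 − |0.14 − 0.95| = 1 − 0.81 = 0.19
(b <-> a) /\ a = min(0.19, 0.95) = 0.19
~((b <-> a) /\ a) = 1 − 0.19 = 0.81
~~((b <-> a) /\ a) = 1 − 0.81 = 0.19
~b = 1 − 0.14 = 0.86
~~((b <-> a) /\ a) <-> ~b = 1 − |0.19 − 0.86| = 1 − 0.67 = 0.33
~(~~((b <-> a) /\ a) <-> ~b) = 1 − 0.33 = 0.67
~a = 1 − 0.95 = 0.05
~~a = 1 − 0.05 = 0.95
~(~~((b <-> a) /\ a) <-> ~b) /\ ~~a = min(0.67, 0.95) = 0.67

0.67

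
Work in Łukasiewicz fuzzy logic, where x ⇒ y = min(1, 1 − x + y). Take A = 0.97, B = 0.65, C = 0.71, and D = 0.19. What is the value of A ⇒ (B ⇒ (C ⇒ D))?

C ⇒ D = min(1, 1 − 0.71 + 0.19) = min(1, 0.48) = 0.48
B ⇒ (C ⇒ D) = min(1, 1 − 0.65 + 0.48) = min(1, 0.83) = 0.83
A ⇒ (B ⇒ (C ⇒ D)) = min(1, 1 − 0.97 + 0.83) = min(1, 0.86) = 0.86

0.86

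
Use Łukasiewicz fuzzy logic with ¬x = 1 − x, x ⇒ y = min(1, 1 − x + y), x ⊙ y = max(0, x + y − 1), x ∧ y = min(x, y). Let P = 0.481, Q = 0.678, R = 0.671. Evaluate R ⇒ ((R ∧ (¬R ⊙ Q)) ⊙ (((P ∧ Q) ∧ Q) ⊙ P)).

0.329

¬R = 1 − 0.671 = 0.329
¬R ⊙ Q = max(0, 0.329 + 0.678 − 1) = max(0, 0.007) = 0.007
R ∧ (¬R ⊙ Q) = min(0.671, 0.007) = 0.007
P ∧ Q = min(0.481, 0.678) = 0.481
(P ∧ Q) ∧ Q = min(0.481, 0.678) = 0.481
((P ∧ Q) ∧ Q) ⊙ P = max(0, 0.481 + 0.481 − 1) = max(0, -0.038) = 0.000
(R ∧ (¬R ⊙ Q)) ⊙ (((P ∧ Q) ∧ Q) ⊙ P) = max(0, 0.007 + 0.000 − 1) = max(0, -0.993) = 0.000
R ⇒ ((R ∧ (¬R ⊙ Q)) ⊙ (((P ∧ Q) ∧ Q) ⊙ P)) = min(1, 1 − 0.671 + 0.000) = min(1, 0.329) = 0.329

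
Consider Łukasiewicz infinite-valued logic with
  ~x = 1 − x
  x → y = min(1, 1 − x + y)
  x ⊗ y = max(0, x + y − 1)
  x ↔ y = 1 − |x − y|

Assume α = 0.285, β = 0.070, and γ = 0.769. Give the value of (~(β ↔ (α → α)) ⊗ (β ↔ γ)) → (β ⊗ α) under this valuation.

0.769

α → α = min(1, 1 − 0.285 + 0.285) = min(1, 1.000) = 1.000
β ↔ (α → α) = 1 − |0.070 − 1.000| = 1 − 0.930 = 0.070
~(β ↔ (α → α)) = 1 − 0.070 = 0.930
β ↔ γ = 1 − |0.070 − 0.769| = 1 − 0.699 = 0.301
~(β ↔ (α → α)) ⊗ (β ↔ γ) = max(0, 0.930 + 0.301 − 1) = max(0, 0.231) = 0.231
β ⊗ α = max(0, 0.070 + 0.285 − 1) = max(0, -0.645) = 0.000
(~(β ↔ (α → α)) ⊗ (β ↔ γ)) → (β ⊗ α) = min(1, 1 − 0.231 + 0.000) = min(1, 0.769) = 0.769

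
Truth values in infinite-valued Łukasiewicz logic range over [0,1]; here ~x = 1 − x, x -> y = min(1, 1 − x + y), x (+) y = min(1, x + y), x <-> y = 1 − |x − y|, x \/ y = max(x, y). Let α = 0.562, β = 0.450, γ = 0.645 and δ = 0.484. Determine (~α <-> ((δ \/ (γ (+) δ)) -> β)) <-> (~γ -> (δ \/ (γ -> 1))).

~α = 1 − 0.562 = 0.438
γ (+) δ = min(1, 0.645 + 0.484) = min(1, 1.129) = 1.000
δ \/ (γ (+) δ) = max(0.484, 1.000) = 1.000
(δ \/ (γ (+) δ)) -> β = min(1, 1 − 1.000 + 0.450) = min(1, 0.450) = 0.450
~α <-> ((δ \/ (γ (+) δ)) -> β) = 1 − |0.438 − 0.450| = 1 − 0.012 = 0.988
~γ = 1 − 0.645 = 0.355
γ -> 1 = min(1, 1 − 0.645 + 1.000) = min(1, 1.355) = 1.000
δ \/ (γ -> 1) = max(0.484, 1.000) = 1.000
~γ -> (δ \/ (γ -> 1)) = min(1, 1 − 0.355 + 1.000) = min(1, 1.645) = 1.000
(~α <-> ((δ \/ (γ (+) δ)) -> β)) <-> (~γ -> (δ \/ (γ -> 1))) = 1 − |0.988 − 1.000| = 1 − 0.012 = 0.988

0.988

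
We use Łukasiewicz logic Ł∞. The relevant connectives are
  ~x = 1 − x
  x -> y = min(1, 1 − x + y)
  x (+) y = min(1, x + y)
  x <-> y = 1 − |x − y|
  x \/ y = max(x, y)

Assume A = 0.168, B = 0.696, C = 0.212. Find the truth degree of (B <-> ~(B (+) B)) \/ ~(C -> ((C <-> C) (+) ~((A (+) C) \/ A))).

0.304

B (+) B = min(1, 0.696 + 0.696) = min(1, 1.392) = 1.000
~(B (+) B) = 1 − 1.000 = 0.000
B <-> ~(B (+) B) = 1 − |0.696 − 0.000| = 1 − 0.696 = 0.304
C <-> C = 1 − |0.212 − 0.212| = 1 − 0.000 = 1.000
A (+) C = min(1, 0.168 + 0.212) = min(1, 0.380) = 0.380
(A (+) C) \/ A = max(0.380, 0.168) = 0.380
~((A (+) C) \/ A) = 1 − 0.380 = 0.620
(C <-> C) (+) ~((A (+) C) \/ A) = min(1, 1.000 + 0.620) = min(1, 1.620) = 1.000
C -> ((C <-> C) (+) ~((A (+) C) \/ A)) = min(1, 1 − 0.212 + 1.000) = min(1, 1.788) = 1.000
~(C -> ((C <-> C) (+) ~((A (+) C) \/ A))) = 1 − 1.000 = 0.000
(B <-> ~(B (+) B)) \/ ~(C -> ((C <-> C) (+) ~((A (+) C) \/ A))) = max(0.304, 0.000) = 0.304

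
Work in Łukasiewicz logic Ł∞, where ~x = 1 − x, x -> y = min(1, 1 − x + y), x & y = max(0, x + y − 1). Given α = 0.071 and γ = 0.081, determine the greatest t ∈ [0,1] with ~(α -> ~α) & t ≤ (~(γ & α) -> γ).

1.000

~α = 1 − 0.071 = 0.929
α -> ~α = min(1, 1 − 0.071 + 0.929) = min(1, 1.858) = 1.000
~(α -> ~α) = 1 − 1.000 = 0.000
So the left factor is ~(α -> ~α) = 0.000.
γ & α = max(0, 0.081 + 0.071 − 1) = max(0, -0.848) = 0.000
~(γ & α) = 1 − 0.000 = 1.000
~(γ & α) -> γ = min(1, 1 − 1.000 + 0.081) = min(1, 0.081) = 0.081
So the right-hand bound is ~(γ & α) -> γ = 0.081.
The residuum of the Łukasiewicz t-norm gives the supremum: min(1, 1 − 0.000 + 0.081).
1 − 0.000 + 0.081 = 1.081, so t = min(1, 1.081) = 1.000.
Check: 0.000 & 1.000 = max(0, 0.000) = 0.000 ≤ 0.081.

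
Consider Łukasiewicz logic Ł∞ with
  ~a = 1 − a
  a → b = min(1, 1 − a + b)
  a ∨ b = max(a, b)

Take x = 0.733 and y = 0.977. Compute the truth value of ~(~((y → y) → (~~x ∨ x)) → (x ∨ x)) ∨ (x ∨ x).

y → y = min(1, 1 − 0.977 + 0.977) = min(1, 1.000) = 1.000
~x = 1 − 0.733 = 0.267
~~x = 1 − 0.267 = 0.733
~~x ∨ x = max(0.733, 0.733) = 0.733
(y → y) → (~~x ∨ x) = min(1, 1 − 1.000 + 0.733) = min(1, 0.733) = 0.733
~((y → y) → (~~x ∨ x)) = 1 − 0.733 = 0.267
x ∨ x = max(0.733, 0.733) = 0.733
~((y → y) → (~~x ∨ x)) → (x ∨ x) = min(1, 1 − 0.267 + 0.733) = min(1, 1.466) = 1.000
~(~((y → y) → (~~x ∨ x)) → (x ∨ x)) = 1 − 1.000 = 0.000
~(~((y → y) → (~~x ∨ x)) → (x ∨ x)) ∨ (x ∨ x) = max(0.000, 0.733) = 0.733

0.733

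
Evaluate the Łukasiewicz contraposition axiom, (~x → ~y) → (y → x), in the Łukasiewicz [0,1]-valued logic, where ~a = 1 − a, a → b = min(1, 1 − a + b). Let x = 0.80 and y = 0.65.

1.00

~x = 1 − 0.80 = 0.20
~y = 1 − 0.65 = 0.35
~x → ~y = min(1, 1 − 0.20 + 0.35) = min(1, 1.15) = 1.00
y → x = min(1, 1 − 0.65 + 0.80) = min(1, 1.15) = 1.00
(~x → ~y) → (y → x) = min(1, 1 − 1.00 + 1.00) = min(1, 1.00) = 1.00
(As expected: an axiom of Ł∞, always 1.)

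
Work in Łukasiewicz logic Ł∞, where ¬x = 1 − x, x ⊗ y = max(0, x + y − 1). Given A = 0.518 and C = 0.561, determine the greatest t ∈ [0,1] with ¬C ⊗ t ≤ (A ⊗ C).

¬C = 1 − 0.561 = 0.439
So the left factor is ¬C = 0.439.
A ⊗ C = max(0, 0.518 + 0.561 − 1) = max(0, 0.079) = 0.079
So the right-hand bound is A ⊗ C = 0.079.
The residuum of the Łukasiewicz t-norm gives the supremum: min(1, 1 − 0.439 + 0.079).
1 − 0.439 + 0.079 = 0.640, so t = min(1, 0.640) = 0.640.
Check: 0.439 ⊗ 0.640 = max(0, 0.079) = 0.079 ≤ 0.079.

0.640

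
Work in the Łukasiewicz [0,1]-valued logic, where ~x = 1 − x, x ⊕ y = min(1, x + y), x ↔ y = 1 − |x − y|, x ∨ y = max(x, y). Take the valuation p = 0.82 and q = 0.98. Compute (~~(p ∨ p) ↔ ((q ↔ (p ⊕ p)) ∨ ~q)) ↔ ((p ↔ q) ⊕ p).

0.84

p ∨ p = max(0.82, 0.82) = 0.82
~(p ∨ p) = 1 − 0.82 = 0.18
~~(p ∨ p) = 1 − 0.18 = 0.82
p ⊕ p = min(1, 0.82 + 0.82) = min(1, 1.64) = 1.00
q ↔ (p ⊕ p) = 1 − |0.98 − 1.00| = 1 − 0.02 = 0.98
~q = 1 − 0.98 = 0.02
(q ↔ (p ⊕ p)) ∨ ~q = max(0.98, 0.02) = 0.98
~~(p ∨ p) ↔ ((q ↔ (p ⊕ p)) ∨ ~q) = 1 − |0.82 − 0.98| = 1 − 0.16 = 0.84
p ↔ q = 1 − |0.82 − 0.98| = 1 − 0.16 = 0.84
(p ↔ q) ⊕ p = min(1, 0.84 + 0.82) = min(1, 1.66) = 1.00
(~~(p ∨ p) ↔ ((q ↔ (p ⊕ p)) ∨ ~q)) ↔ ((p ↔ q) ⊕ p) = 1 − |0.84 − 1.00| = 1 − 0.16 = 0.84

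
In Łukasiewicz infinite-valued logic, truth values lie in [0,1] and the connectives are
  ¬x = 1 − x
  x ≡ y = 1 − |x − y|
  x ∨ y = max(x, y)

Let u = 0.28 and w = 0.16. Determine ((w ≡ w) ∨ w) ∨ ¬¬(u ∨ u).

1.00

w ≡ w = 1 − |0.16 − 0.16| = 1 − 0.00 = 1.00
(w ≡ w) ∨ w = max(1.00, 0.16) = 1.00
u ∨ u = max(0.28, 0.28) = 0.28
¬(u ∨ u) = 1 − 0.28 = 0.72
¬¬(u ∨ u) = 1 − 0.72 = 0.28
((w ≡ w) ∨ w) ∨ ¬¬(u ∨ u) = max(1.00, 0.28) = 1.00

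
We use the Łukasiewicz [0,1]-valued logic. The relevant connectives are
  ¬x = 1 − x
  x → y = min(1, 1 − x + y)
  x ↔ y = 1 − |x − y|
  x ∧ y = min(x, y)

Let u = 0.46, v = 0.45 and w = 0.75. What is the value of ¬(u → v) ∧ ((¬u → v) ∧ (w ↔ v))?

0.01

u → v = min(1, 1 − 0.46 + 0.45) = min(1, 0.99) = 0.99
¬(u → v) = 1 − 0.99 = 0.01
¬u = 1 − 0.46 = 0.54
¬u → v = min(1, 1 − 0.54 + 0.45) = min(1, 0.91) = 0.91
w ↔ v = 1 − |0.75 − 0.45| = 1 − 0.30 = 0.70
(¬u → v) ∧ (w ↔ v) = min(0.91, 0.70) = 0.70
¬(u → v) ∧ ((¬u → v) ∧ (w ↔ v)) = min(0.01, 0.70) = 0.01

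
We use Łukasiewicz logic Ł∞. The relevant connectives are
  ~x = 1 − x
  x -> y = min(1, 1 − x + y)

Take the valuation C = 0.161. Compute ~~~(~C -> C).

~C = 1 − 0.161 = 0.839
~C -> C = min(1, 1 − 0.839 + 0.161) = min(1, 0.322) = 0.322
~(~C -> C) = 1 − 0.322 = 0.678
~~(~C -> C) = 1 − 0.678 = 0.322
~~~(~C -> C) = 1 − 0.322 = 0.678

0.678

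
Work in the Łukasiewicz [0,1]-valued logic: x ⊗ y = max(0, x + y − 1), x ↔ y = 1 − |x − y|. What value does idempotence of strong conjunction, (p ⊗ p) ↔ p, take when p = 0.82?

p ⊗ p = max(0, 0.82 + 0.82 − 1) = max(0, 0.64) = 0.64
(p ⊗ p) ↔ p = 1 − |0.64 − 0.82| = 1 − 0.18 = 0.82
(The value 0.82 < 1 shows this instance is not satisfied; fails in Ł∞ since a ⊗ a = max(0, 2a−1) ≠ a in general.)

0.82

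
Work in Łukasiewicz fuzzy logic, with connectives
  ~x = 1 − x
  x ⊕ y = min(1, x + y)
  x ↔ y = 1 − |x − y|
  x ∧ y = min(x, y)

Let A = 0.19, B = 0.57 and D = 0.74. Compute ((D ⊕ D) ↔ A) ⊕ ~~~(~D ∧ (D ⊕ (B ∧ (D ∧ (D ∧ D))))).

0.93

D ⊕ D = min(1, 0.74 + 0.74) = min(1, 1.48) = 1.00
(D ⊕ D) ↔ A = 1 − |1.00 − 0.19| = 1 − 0.81 = 0.19
~D = 1 − 0.74 = 0.26
D ∧ D = min(0.74, 0.74) = 0.74
D ∧ (D ∧ D) = min(0.74, 0.74) = 0.74
B ∧ (D ∧ (D ∧ D)) = min(0.57, 0.74) = 0.57
D ⊕ (B ∧ (D ∧ (D ∧ D))) = min(1, 0.74 + 0.57) = min(1, 1.31) = 1.00
~D ∧ (D ⊕ (B ∧ (D ∧ (D ∧ D)))) = min(0.26, 1.00) = 0.26
~(~D ∧ (D ⊕ (B ∧ (D ∧ (D ∧ D))))) = 1 − 0.26 = 0.74
~~(~D ∧ (D ⊕ (B ∧ (D ∧ (D ∧ D))))) = 1 − 0.74 = 0.26
~~~(~D ∧ (D ⊕ (B ∧ (D ∧ (D ∧ D))))) = 1 − 0.26 = 0.74
((D ⊕ D) ↔ A) ⊕ ~~~(~D ∧ (D ⊕ (B ∧ (D ∧ (D ∧ D))))) = min(1, 0.19 + 0.74) = min(1, 0.93) = 0.93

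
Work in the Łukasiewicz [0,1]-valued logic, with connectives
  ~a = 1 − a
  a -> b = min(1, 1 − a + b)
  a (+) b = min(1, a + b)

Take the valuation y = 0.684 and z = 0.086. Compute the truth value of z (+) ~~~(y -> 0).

0.770

y -> 0 = min(1, 1 − 0.684 + 0.000) = min(1, 0.316) = 0.316
~(y -> 0) = 1 − 0.316 = 0.684
~~(y -> 0) = 1 − 0.684 = 0.316
~~~(y -> 0) = 1 − 0.316 = 0.684
z (+) ~~~(y -> 0) = min(1, 0.086 + 0.684) = min(1, 0.770) = 0.770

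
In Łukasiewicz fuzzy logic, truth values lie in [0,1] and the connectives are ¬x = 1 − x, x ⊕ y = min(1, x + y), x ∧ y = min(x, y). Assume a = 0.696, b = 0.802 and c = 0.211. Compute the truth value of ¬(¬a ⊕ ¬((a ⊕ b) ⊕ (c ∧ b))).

0.696

¬a = 1 − 0.696 = 0.304
a ⊕ b = min(1, 0.696 + 0.802) = min(1, 1.498) = 1.000
c ∧ b = min(0.211, 0.802) = 0.211
(a ⊕ b) ⊕ (c ∧ b) = min(1, 1.000 + 0.211) = min(1, 1.211) = 1.000
¬((a ⊕ b) ⊕ (c ∧ b)) = 1 − 1.000 = 0.000
¬a ⊕ ¬((a ⊕ b) ⊕ (c ∧ b)) = min(1, 0.304 + 0.000) = min(1, 0.304) = 0.304
¬(¬a ⊕ ¬((a ⊕ b) ⊕ (c ∧ b))) = 1 − 0.304 = 0.696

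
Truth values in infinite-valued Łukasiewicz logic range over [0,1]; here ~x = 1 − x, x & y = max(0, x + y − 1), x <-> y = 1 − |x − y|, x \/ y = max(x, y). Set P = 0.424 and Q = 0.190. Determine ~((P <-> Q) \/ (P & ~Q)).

0.234

P <-> Q = 1 − |0.424 − 0.190| = 1 − 0.234 = 0.766
~Q = 1 − 0.190 = 0.810
P & ~Q = max(0, 0.424 + 0.810 − 1) = max(0, 0.234) = 0.234
(P <-> Q) \/ (P & ~Q) = max(0.766, 0.234) = 0.766
~((P <-> Q) \/ (P & ~Q)) = 1 − 0.766 = 0.234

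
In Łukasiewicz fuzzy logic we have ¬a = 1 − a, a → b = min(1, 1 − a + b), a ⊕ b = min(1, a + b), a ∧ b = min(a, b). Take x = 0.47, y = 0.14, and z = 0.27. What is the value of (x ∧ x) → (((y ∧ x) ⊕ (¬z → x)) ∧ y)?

0.67

x ∧ x = min(0.47, 0.47) = 0.47
y ∧ x = min(0.14, 0.47) = 0.14
¬z = 1 − 0.27 = 0.73
¬z → x = min(1, 1 − 0.73 + 0.47) = min(1, 0.74) = 0.74
(y ∧ x) ⊕ (¬z → x) = min(1, 0.14 + 0.74) = min(1, 0.88) = 0.88
((y ∧ x) ⊕ (¬z → x)) ∧ y = min(0.88, 0.14) = 0.14
(x ∧ x) → (((y ∧ x) ⊕ (¬z → x)) ∧ y) = min(1, 1 − 0.47 + 0.14) = min(1, 0.67) = 0.67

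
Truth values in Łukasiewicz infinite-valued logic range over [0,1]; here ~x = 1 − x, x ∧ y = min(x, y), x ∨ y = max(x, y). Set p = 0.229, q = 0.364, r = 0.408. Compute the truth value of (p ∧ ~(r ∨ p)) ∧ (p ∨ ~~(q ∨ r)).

r ∨ p = max(0.408, 0.229) = 0.408
~(r ∨ p) = 1 − 0.408 = 0.592
p ∧ ~(r ∨ p) = min(0.229, 0.592) = 0.229
q ∨ r = max(0.364, 0.408) = 0.408
~(q ∨ r) = 1 − 0.408 = 0.592
~~(q ∨ r) = 1 − 0.592 = 0.408
p ∨ ~~(q ∨ r) = max(0.229, 0.408) = 0.408
(p ∧ ~(r ∨ p)) ∧ (p ∨ ~~(q ∨ r)) = min(0.229, 0.408) = 0.229

0.229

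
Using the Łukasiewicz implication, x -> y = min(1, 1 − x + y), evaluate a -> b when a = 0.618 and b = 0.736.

1.000

a -> b = min(1, 1 − 0.618 + 0.736) = min(1, 1.118) = 1.000
For comparison, the Gödel implication (1 if x ≤ y else y) would give 1.000.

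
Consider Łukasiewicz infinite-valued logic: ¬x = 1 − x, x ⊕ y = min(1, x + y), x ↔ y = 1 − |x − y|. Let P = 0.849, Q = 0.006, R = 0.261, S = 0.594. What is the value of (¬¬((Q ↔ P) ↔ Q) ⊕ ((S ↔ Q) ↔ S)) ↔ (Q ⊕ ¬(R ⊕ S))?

0.151

Q ↔ P = 1 − |0.006 − 0.849| = 1 − 0.843 = 0.157
(Q ↔ P) ↔ Q = 1 − |0.157 − 0.006| = 1 − 0.151 = 0.849
¬((Q ↔ P) ↔ Q) = 1 − 0.849 = 0.151
¬¬((Q ↔ P) ↔ Q) = 1 − 0.151 = 0.849
S ↔ Q = 1 − |0.594 − 0.006| = 1 − 0.588 = 0.412
(S ↔ Q) ↔ S = 1 − |0.412 − 0.594| = 1 − 0.182 = 0.818
¬¬((Q ↔ P) ↔ Q) ⊕ ((S ↔ Q) ↔ S) = min(1, 0.849 + 0.818) = min(1, 1.667) = 1.000
R ⊕ S = min(1, 0.261 + 0.594) = min(1, 0.855) = 0.855
¬(R ⊕ S) = 1 − 0.855 = 0.145
Q ⊕ ¬(R ⊕ S) = min(1, 0.006 + 0.145) = min(1, 0.151) = 0.151
(¬¬((Q ↔ P) ↔ Q) ⊕ ((S ↔ Q) ↔ S)) ↔ (Q ⊕ ¬(R ⊕ S)) = 1 − |1.000 − 0.151| = 1 − 0.849 = 0.151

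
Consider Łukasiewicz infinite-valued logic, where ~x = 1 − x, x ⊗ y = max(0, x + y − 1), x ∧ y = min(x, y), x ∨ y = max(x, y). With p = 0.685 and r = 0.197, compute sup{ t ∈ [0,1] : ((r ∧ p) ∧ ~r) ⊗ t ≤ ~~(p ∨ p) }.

r ∧ p = min(0.197, 0.685) = 0.197
~r = 1 − 0.197 = 0.803
(r ∧ p) ∧ ~r = min(0.197, 0.803) = 0.197
So the left factor is (r ∧ p) ∧ ~r = 0.197.
p ∨ p = max(0.685, 0.685) = 0.685
~(p ∨ p) = 1 − 0.685 = 0.315
~~(p ∨ p) = 1 − 0.315 = 0.685
So the right-hand bound is ~~(p ∨ p) = 0.685.
The residuum of the Łukasiewicz t-norm gives the supremum: min(1, 1 − 0.197 + 0.685).
1 − 0.197 + 0.685 = 1.488, so t = min(1, 1.488) = 1.000.
Check: 0.197 ⊗ 1.000 = max(0, 0.197) = 0.197 ≤ 0.685.

1.000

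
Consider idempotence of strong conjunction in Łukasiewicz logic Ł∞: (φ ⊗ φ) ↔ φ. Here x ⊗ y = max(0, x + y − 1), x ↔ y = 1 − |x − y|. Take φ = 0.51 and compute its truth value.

φ ⊗ φ = max(0, 0.51 + 0.51 − 1) = max(0, 0.02) = 0.02
(φ ⊗ φ) ↔ φ = 1 − |0.02 − 0.51| = 1 − 0.49 = 0.51
(The value 0.51 < 1 shows this instance is not satisfied; fails in Ł∞ since a ⊗ a = max(0, 2a−1) ≠ a in general.)

0.51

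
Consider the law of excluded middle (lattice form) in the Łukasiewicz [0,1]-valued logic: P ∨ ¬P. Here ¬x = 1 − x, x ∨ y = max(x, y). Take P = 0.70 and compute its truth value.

0.70

¬P = 1 − 0.70 = 0.30
P ∨ ¬P = max(0.70, 0.30) = 0.70
(The value 0.70 < 1 shows this instance is not satisfied; not a Ł∞-tautology — its value is max(a, 1−a).)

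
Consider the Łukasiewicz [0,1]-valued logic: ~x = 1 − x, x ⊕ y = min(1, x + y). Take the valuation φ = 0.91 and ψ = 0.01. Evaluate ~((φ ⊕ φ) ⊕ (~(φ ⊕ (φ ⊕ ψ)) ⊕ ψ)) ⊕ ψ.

φ ⊕ φ = min(1, 0.91 + 0.91) = min(1, 1.82) = 1.00
φ ⊕ ψ = min(1, 0.91 + 0.01) = min(1, 0.92) = 0.92
φ ⊕ (φ ⊕ ψ) = min(1, 0.91 + 0.92) = min(1, 1.83) = 1.00
~(φ ⊕ (φ ⊕ ψ)) = 1 − 1.00 = 0.00
~(φ ⊕ (φ ⊕ ψ)) ⊕ ψ = min(1, 0.00 + 0.01) = min(1, 0.01) = 0.01
(φ ⊕ φ) ⊕ (~(φ ⊕ (φ ⊕ ψ)) ⊕ ψ) = min(1, 1.00 + 0.01) = min(1, 1.01) = 1.00
~((φ ⊕ φ) ⊕ (~(φ ⊕ (φ ⊕ ψ)) ⊕ ψ)) = 1 − 1.00 = 0.00
~((φ ⊕ φ) ⊕ (~(φ ⊕ (φ ⊕ ψ)) ⊕ ψ)) ⊕ ψ = min(1, 0.00 + 0.01) = min(1, 0.01) = 0.01

0.01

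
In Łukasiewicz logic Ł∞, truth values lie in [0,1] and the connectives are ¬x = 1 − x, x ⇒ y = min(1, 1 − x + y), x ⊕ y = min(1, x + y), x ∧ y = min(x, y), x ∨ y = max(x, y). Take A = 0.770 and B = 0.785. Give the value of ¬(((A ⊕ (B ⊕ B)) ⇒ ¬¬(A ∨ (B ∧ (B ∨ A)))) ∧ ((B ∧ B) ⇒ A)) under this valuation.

B ⊕ B = min(1, 0.785 + 0.785) = min(1, 1.570) = 1.000
A ⊕ (B ⊕ B) = min(1, 0.770 + 1.000) = min(1, 1.770) = 1.000
B ∨ A = max(0.785, 0.770) = 0.785
B ∧ (B ∨ A) = min(0.785, 0.785) = 0.785
A ∨ (B ∧ (B ∨ A)) = max(0.770, 0.785) = 0.785
¬(A ∨ (B ∧ (B ∨ A))) = 1 − 0.785 = 0.215
¬¬(A ∨ (B ∧ (B ∨ A))) = 1 − 0.215 = 0.785
(A ⊕ (B ⊕ B)) ⇒ ¬¬(A ∨ (B ∧ (B ∨ A))) = min(1, 1 − 1.000 + 0.785) = min(1, 0.785) = 0.785
B ∧ B = min(0.785, 0.785) = 0.785
(B ∧ B) ⇒ A = min(1, 1 − 0.785 + 0.770) = min(1, 0.985) = 0.985
((A ⊕ (B ⊕ B)) ⇒ ¬¬(A ∨ (B ∧ (B ∨ A)))) ∧ ((B ∧ B) ⇒ A) = min(0.785, 0.985) = 0.785
¬(((A ⊕ (B ⊕ B)) ⇒ ¬¬(A ∨ (B ∧ (B ∨ A)))) ∧ ((B ∧ B) ⇒ A)) = 1 − 0.785 = 0.215

0.215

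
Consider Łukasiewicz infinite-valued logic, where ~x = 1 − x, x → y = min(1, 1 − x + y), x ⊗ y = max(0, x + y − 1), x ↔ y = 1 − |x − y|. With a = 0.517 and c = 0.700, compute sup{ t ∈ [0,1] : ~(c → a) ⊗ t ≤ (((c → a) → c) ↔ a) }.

1.000

c → a = min(1, 1 − 0.700 + 0.517) = min(1, 0.817) = 0.817
~(c → a) = 1 − 0.817 = 0.183
So the left factor is ~(c → a) = 0.183.
(c → a) → c = min(1, 1 − 0.817 + 0.700) = min(1, 0.883) = 0.883
((c → a) → c) ↔ a = 1 − |0.883 − 0.517| = 1 − 0.366 = 0.634
So the right-hand bound is ((c → a) → c) ↔ a = 0.634.
The residuum of the Łukasiewicz t-norm gives the supremum: min(1, 1 − 0.183 + 0.634).
1 − 0.183 + 0.634 = 1.451, so t = min(1, 1.451) = 1.000.
Check: 0.183 ⊗ 1.000 = max(0, 0.183) = 0.183 ≤ 0.634.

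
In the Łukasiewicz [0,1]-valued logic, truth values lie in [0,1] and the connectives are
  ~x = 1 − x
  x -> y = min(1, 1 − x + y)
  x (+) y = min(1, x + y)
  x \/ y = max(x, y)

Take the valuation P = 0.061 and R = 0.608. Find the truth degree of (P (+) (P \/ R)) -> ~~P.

0.392

P \/ R = max(0.061, 0.608) = 0.608
P (+) (P \/ R) = min(1, 0.061 + 0.608) = min(1, 0.669) = 0.669
~P = 1 − 0.061 = 0.939
~~P = 1 − 0.939 = 0.061
(P (+) (P \/ R)) -> ~~P = min(1, 1 − 0.669 + 0.061) = min(1, 0.392) = 0.392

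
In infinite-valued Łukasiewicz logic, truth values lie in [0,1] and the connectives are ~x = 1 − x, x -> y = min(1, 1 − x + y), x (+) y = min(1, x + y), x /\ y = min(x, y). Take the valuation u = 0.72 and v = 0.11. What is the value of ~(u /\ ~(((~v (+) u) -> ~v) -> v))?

0.28

~v = 1 − 0.11 = 0.89
~v (+) u = min(1, 0.89 + 0.72) = min(1, 1.61) = 1.00
(~v (+) u) -> ~v = min(1, 1 − 1.00 + 0.89) = min(1, 0.89) = 0.89
((~v (+) u) -> ~v) -> v = min(1, 1 − 0.89 + 0.11) = min(1, 0.22) = 0.22
~(((~v (+) u) -> ~v) -> v) = 1 − 0.22 = 0.78
u /\ ~(((~v (+) u) -> ~v) -> v) = min(0.72, 0.78) = 0.72
~(u /\ ~(((~v (+) u) -> ~v) -> v)) = 1 − 0.72 = 0.28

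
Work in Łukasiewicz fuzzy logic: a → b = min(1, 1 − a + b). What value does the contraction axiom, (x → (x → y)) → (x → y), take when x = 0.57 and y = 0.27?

x → y = min(1, 1 − 0.57 + 0.27) = min(1, 0.70) = 0.70
x → (x → y) = min(1, 1 − 0.57 + 0.70) = min(1, 1.13) = 1.00
(x → (x → y)) → (x → y) = min(1, 1 − 1.00 + 0.70) = min(1, 0.70) = 0.70
(The value 0.70 < 1 shows this instance is not satisfied; fails in Ł∞ (the t-norm is not idempotent).)

0.70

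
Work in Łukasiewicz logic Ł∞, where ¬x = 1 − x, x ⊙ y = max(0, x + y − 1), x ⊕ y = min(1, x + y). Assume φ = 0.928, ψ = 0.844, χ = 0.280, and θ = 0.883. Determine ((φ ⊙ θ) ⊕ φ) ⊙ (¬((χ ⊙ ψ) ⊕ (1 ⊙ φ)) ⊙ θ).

0.000

φ ⊙ θ = max(0, 0.928 + 0.883 − 1) = max(0, 0.811) = 0.811
(φ ⊙ θ) ⊕ φ = min(1, 0.811 + 0.928) = min(1, 1.739) = 1.000
χ ⊙ ψ = max(0, 0.280 + 0.844 − 1) = max(0, 0.124) = 0.124
1 ⊙ φ = max(0, 1.000 + 0.928 − 1) = max(0, 0.928) = 0.928
(χ ⊙ ψ) ⊕ (1 ⊙ φ) = min(1, 0.124 + 0.928) = min(1, 1.052) = 1.000
¬((χ ⊙ ψ) ⊕ (1 ⊙ φ)) = 1 − 1.000 = 0.000
¬((χ ⊙ ψ) ⊕ (1 ⊙ φ)) ⊙ θ = max(0, 0.000 + 0.883 − 1) = max(0, -0.117) = 0.000
((φ ⊙ θ) ⊕ φ) ⊙ (¬((χ ⊙ ψ) ⊕ (1 ⊙ φ)) ⊙ θ) = max(0, 1.000 + 0.000 − 1) = max(0, 0.000) = 0.000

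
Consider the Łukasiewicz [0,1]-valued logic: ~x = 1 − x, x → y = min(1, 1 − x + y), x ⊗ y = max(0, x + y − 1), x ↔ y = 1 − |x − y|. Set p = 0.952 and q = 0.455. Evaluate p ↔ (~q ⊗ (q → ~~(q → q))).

~q = 1 − 0.455 = 0.545
q → q = min(1, 1 − 0.455 + 0.455) = min(1, 1.000) = 1.000
~(q → q) = 1 − 1.000 = 0.000
~~(q → q) = 1 − 0.000 = 1.000
q → ~~(q → q) = min(1, 1 − 0.455 + 1.000) = min(1, 1.545) = 1.000
~q ⊗ (q → ~~(q → q)) = max(0, 0.545 + 1.000 − 1) = max(0, 0.545) = 0.545
p ↔ (~q ⊗ (q → ~~(q → q))) = 1 − |0.952 − 0.545| = 1 − 0.407 = 0.593

0.593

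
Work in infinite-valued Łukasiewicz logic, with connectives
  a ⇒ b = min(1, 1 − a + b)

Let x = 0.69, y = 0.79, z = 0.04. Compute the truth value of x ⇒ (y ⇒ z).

y ⇒ z = min(1, 1 − 0.79 + 0.04) = min(1, 0.25) = 0.25
x ⇒ (y ⇒ z) = min(1, 1 − 0.69 + 0.25) = min(1, 0.56) = 0.56

0.56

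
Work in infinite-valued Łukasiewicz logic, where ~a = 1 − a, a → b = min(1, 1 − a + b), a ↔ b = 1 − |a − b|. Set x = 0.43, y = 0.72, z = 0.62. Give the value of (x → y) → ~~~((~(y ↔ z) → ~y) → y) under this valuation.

0.28

x → y = min(1, 1 − 0.43 + 0.72) = min(1, 1.29) = 1.00
y ↔ z = 1 − |0.72 − 0.62| = 1 − 0.10 = 0.90
~(y ↔ z) = 1 − 0.90 = 0.10
~y = 1 − 0.72 = 0.28
~(y ↔ z) → ~y = min(1, 1 − 0.10 + 0.28) = min(1, 1.18) = 1.00
(~(y ↔ z) → ~y) → y = min(1, 1 − 1.00 + 0.72) = min(1, 0.72) = 0.72
~((~(y ↔ z) → ~y) → y) = 1 − 0.72 = 0.28
~~((~(y ↔ z) → ~y) → y) = 1 − 0.28 = 0.72
~~~((~(y ↔ z) → ~y) → y) = 1 − 0.72 = 0.28
(x → y) → ~~~((~(y ↔ z) → ~y) → y) = min(1, 1 − 1.00 + 0.28) = min(1, 0.28) = 0.28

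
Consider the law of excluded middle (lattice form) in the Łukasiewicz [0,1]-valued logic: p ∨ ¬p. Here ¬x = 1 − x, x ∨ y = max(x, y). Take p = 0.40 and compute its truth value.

¬p = 1 − 0.40 = 0.60
p ∨ ¬p = max(0.40, 0.60) = 0.60
(The value 0.60 < 1 shows this instance is not satisfied; not a Ł∞-tautology — its value is max(a, 1−a).)

0.60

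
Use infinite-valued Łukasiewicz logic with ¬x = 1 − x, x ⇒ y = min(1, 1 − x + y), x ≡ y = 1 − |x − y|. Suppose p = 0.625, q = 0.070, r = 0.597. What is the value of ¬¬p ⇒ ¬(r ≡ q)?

¬p = 1 − 0.625 = 0.375
¬¬p = 1 − 0.375 = 0.625
r ≡ q = 1 − |0.597 − 0.070| = 1 − 0.527 = 0.473
¬(r ≡ q) = 1 − 0.473 = 0.527
¬¬p ⇒ ¬(r ≡ q) = min(1, 1 − 0.625 + 0.527) = min(1, 0.902) = 0.902

0.902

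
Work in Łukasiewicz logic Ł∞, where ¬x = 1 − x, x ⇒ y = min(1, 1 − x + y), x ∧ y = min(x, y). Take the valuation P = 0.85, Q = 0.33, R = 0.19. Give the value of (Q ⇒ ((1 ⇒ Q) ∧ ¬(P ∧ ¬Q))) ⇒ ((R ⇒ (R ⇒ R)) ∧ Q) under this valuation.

0.33

1 ⇒ Q = min(1, 1 − 1.00 + 0.33) = min(1, 0.33) = 0.33
¬Q = 1 − 0.33 = 0.67
P ∧ ¬Q = min(0.85, 0.67) = 0.67
¬(P ∧ ¬Q) = 1 − 0.67 = 0.33
(1 ⇒ Q) ∧ ¬(P ∧ ¬Q) = min(0.33, 0.33) = 0.33
Q ⇒ ((1 ⇒ Q) ∧ ¬(P ∧ ¬Q)) = min(1, 1 − 0.33 + 0.33) = min(1, 1.00) = 1.00
R ⇒ R = min(1, 1 − 0.19 + 0.19) = min(1, 1.00) = 1.00
R ⇒ (R ⇒ R) = min(1, 1 − 0.19 + 1.00) = min(1, 1.81) = 1.00
(R ⇒ (R ⇒ R)) ∧ Q = min(1.00, 0.33) = 0.33
(Q ⇒ ((1 ⇒ Q) ∧ ¬(P ∧ ¬Q))) ⇒ ((R ⇒ (R ⇒ R)) ∧ Q) = min(1, 1 − 1.00 + 0.33) = min(1, 0.33) = 0.33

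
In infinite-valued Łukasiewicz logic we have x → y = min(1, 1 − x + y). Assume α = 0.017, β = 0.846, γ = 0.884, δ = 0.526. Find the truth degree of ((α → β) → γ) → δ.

α → β = min(1, 1 − 0.017 + 0.846) = min(1, 1.829) = 1.000
(α → β) → γ = min(1, 1 − 1.000 + 0.884) = min(1, 0.884) = 0.884
((α → β) → γ) → δ = min(1, 1 − 0.884 + 0.526) = min(1, 0.642) = 0.642

0.642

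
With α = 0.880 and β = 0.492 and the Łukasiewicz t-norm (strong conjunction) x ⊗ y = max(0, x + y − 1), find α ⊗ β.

α ⊗ β = max(0, 0.880 + 0.492 − 1) = max(0, 0.372) = 0.372
For comparison, the Gödel (minimum) t-norm min(x, y) would give 0.492.

0.372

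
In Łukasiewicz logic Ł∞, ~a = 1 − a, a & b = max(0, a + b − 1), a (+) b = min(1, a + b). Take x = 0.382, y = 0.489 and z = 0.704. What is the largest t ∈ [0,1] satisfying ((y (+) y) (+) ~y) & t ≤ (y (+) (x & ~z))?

y (+) y = min(1, 0.489 + 0.489) = min(1, 0.978) = 0.978
~y = 1 − 0.489 = 0.511
(y (+) y) (+) ~y = min(1, 0.978 + 0.511) = min(1, 1.489) = 1.000
So the left factor is (y (+) y) (+) ~y = 1.000.
~z = 1 − 0.704 = 0.296
x & ~z = max(0, 0.382 + 0.296 − 1) = max(0, -0.322) = 0.000
y (+) (x & ~z) = min(1, 0.489 + 0.000) = min(1, 0.489) = 0.489
So the right-hand bound is y (+) (x & ~z) = 0.489.
The residuum of the Łukasiewicz t-norm gives the supremum: min(1, 1 − 1.000 + 0.489).
1 − 1.000 + 0.489 = 0.489, so t = min(1, 0.489) = 0.489.
Check: 1.000 & 0.489 = max(0, 0.489) = 0.489 ≤ 0.489.

0.489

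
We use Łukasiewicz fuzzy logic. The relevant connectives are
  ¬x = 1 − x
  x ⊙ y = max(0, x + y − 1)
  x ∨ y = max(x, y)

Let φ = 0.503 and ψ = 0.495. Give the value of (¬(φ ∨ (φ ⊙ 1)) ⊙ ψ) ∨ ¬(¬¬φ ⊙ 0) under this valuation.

1.000

φ ⊙ 1 = max(0, 0.503 + 1.000 − 1) = max(0, 0.503) = 0.503
φ ∨ (φ ⊙ 1) = max(0.503, 0.503) = 0.503
¬(φ ∨ (φ ⊙ 1)) = 1 − 0.503 = 0.497
¬(φ ∨ (φ ⊙ 1)) ⊙ ψ = max(0, 0.497 + 0.495 − 1) = max(0, -0.008) = 0.000
¬φ = 1 − 0.503 = 0.497
¬¬φ = 1 − 0.497 = 0.503
¬¬φ ⊙ 0 = max(0, 0.503 + 0.000 − 1) = max(0, -0.497) = 0.000
¬(¬¬φ ⊙ 0) = 1 − 0.000 = 1.000
(¬(φ ∨ (φ ⊙ 1)) ⊙ ψ) ∨ ¬(¬¬φ ⊙ 0) = max(0.000, 1.000) = 1.000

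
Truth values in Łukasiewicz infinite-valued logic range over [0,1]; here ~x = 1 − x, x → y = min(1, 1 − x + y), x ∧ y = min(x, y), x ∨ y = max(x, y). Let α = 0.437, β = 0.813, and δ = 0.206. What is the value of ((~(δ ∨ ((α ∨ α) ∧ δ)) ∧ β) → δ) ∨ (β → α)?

0.624

α ∨ α = max(0.437, 0.437) = 0.437
(α ∨ α) ∧ δ = min(0.437, 0.206) = 0.206
δ ∨ ((α ∨ α) ∧ δ) = max(0.206, 0.206) = 0.206
~(δ ∨ ((α ∨ α) ∧ δ)) = 1 − 0.206 = 0.794
~(δ ∨ ((α ∨ α) ∧ δ)) ∧ β = min(0.794, 0.813) = 0.794
(~(δ ∨ ((α ∨ α) ∧ δ)) ∧ β) → δ = min(1, 1 − 0.794 + 0.206) = min(1, 0.412) = 0.412
β → α = min(1, 1 − 0.813 + 0.437) = min(1, 0.624) = 0.624
((~(δ ∨ ((α ∨ α) ∧ δ)) ∧ β) → δ) ∨ (β → α) = max(0.412, 0.624) = 0.624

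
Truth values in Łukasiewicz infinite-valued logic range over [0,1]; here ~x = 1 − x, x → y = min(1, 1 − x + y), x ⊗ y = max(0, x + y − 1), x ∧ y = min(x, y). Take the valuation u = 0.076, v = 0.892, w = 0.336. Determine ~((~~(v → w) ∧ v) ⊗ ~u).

0.632

v → w = min(1, 1 − 0.892 + 0.336) = min(1, 0.444) = 0.444
~(v → w) = 1 − 0.444 = 0.556
~~(v → w) = 1 − 0.556 = 0.444
~~(v → w) ∧ v = min(0.444, 0.892) = 0.444
~u = 1 − 0.076 = 0.924
(~~(v → w) ∧ v) ⊗ ~u = max(0, 0.444 + 0.924 − 1) = max(0, 0.368) = 0.368
~((~~(v → w) ∧ v) ⊗ ~u) = 1 − 0.368 = 0.632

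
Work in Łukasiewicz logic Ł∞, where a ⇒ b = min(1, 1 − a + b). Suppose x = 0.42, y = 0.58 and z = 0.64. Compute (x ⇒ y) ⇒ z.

0.64

x ⇒ y = min(1, 1 − 0.42 + 0.58) = min(1, 1.16) = 1.00
(x ⇒ y) ⇒ z = min(1, 1 − 1.00 + 0.64) = min(1, 0.64) = 0.64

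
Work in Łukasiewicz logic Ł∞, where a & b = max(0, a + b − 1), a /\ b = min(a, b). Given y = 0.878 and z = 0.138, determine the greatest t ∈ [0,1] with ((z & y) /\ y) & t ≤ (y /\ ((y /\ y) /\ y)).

z & y = max(0, 0.138 + 0.878 − 1) = max(0, 0.016) = 0.016
(z & y) /\ y = min(0.016, 0.878) = 0.016
So the left factor is (z & y) /\ y = 0.016.
y /\ y = min(0.878, 0.878) = 0.878
(y /\ y) /\ y = min(0.878, 0.878) = 0.878
y /\ ((y /\ y) /\ y) = min(0.878, 0.878) = 0.878
So the right-hand bound is y /\ ((y /\ y) /\ y) = 0.878.
The residuum of the Łukasiewicz t-norm gives the supremum: min(1, 1 − 0.016 + 0.878).
1 − 0.016 + 0.878 = 1.862, so t = min(1, 1.862) = 1.000.
Check: 0.016 & 1.000 = max(0, 0.016) = 0.016 ≤ 0.878.

1.000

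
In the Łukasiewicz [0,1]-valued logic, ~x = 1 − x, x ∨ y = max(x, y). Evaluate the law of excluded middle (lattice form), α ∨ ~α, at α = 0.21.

0.79

~α = 1 − 0.21 = 0.79
α ∨ ~α = max(0.21, 0.79) = 0.79
(The value 0.79 < 1 shows this instance is not satisfied; not a Ł∞-tautology — its value is max(a, 1−a).)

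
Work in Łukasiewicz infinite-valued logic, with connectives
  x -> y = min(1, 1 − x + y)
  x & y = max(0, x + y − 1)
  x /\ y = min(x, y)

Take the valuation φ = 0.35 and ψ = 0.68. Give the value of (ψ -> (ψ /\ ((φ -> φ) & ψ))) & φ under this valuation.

0.35

φ -> φ = min(1, 1 − 0.35 + 0.35) = min(1, 1.00) = 1.00
(φ -> φ) & ψ = max(0, 1.00 + 0.68 − 1) = max(0, 0.68) = 0.68
ψ /\ ((φ -> φ) & ψ) = min(0.68, 0.68) = 0.68
ψ -> (ψ /\ ((φ -> φ) & ψ)) = min(1, 1 − 0.68 + 0.68) = min(1, 1.00) = 1.00
(ψ -> (ψ /\ ((φ -> φ) & ψ))) & φ = max(0, 1.00 + 0.35 − 1) = max(0, 0.35) = 0.35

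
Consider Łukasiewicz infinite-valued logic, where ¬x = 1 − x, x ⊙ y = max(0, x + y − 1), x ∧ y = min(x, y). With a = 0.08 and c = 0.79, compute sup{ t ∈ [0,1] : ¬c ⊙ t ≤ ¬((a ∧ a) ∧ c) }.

1.00

¬c = 1 − 0.79 = 0.21
So the left factor is ¬c = 0.21.
a ∧ a = min(0.08, 0.08) = 0.08
(a ∧ a) ∧ c = min(0.08, 0.79) = 0.08
¬((a ∧ a) ∧ c) = 1 − 0.08 = 0.92
So the right-hand bound is ¬((a ∧ a) ∧ c) = 0.92.
The residuum of the Łukasiewicz t-norm gives the supremum: min(1, 1 − 0.21 + 0.92).
1 − 0.21 + 0.92 = 1.71, so t = min(1, 1.71) = 1.00.
Check: 0.21 ⊙ 1.00 = max(0, 0.21) = 0.21 ≤ 0.92.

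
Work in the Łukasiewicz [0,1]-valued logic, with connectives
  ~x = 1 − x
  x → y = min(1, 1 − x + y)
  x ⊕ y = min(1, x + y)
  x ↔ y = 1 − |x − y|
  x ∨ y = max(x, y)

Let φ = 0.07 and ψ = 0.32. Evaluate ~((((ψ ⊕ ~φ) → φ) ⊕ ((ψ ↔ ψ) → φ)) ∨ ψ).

0.68

~φ = 1 − 0.07 = 0.93
ψ ⊕ ~φ = min(1, 0.32 + 0.93) = min(1, 1.25) = 1.00
(ψ ⊕ ~φ) → φ = min(1, 1 − 1.00 + 0.07) = min(1, 0.07) = 0.07
ψ ↔ ψ = 1 − |0.32 − 0.32| = 1 − 0.00 = 1.00
(ψ ↔ ψ) → φ = min(1, 1 − 1.00 + 0.07) = min(1, 0.07) = 0.07
((ψ ⊕ ~φ) → φ) ⊕ ((ψ ↔ ψ) → φ) = min(1, 0.07 + 0.07) = min(1, 0.14) = 0.14
(((ψ ⊕ ~φ) → φ) ⊕ ((ψ ↔ ψ) → φ)) ∨ ψ = max(0.14, 0.32) = 0.32
~((((ψ ⊕ ~φ) → φ) ⊕ ((ψ ↔ ψ) → φ)) ∨ ψ) = 1 − 0.32 = 0.68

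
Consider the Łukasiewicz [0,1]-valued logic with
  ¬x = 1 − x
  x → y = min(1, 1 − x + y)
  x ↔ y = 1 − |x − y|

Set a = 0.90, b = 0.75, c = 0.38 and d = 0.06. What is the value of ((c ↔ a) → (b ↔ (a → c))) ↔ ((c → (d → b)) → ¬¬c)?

c ↔ a = 1 − |0.38 − 0.90| = 1 − 0.52 = 0.48
a → c = min(1, 1 − 0.90 + 0.38) = min(1, 0.48) = 0.48
b ↔ (a → c) = 1 − |0.75 − 0.48| = 1 − 0.27 = 0.73
(c ↔ a) → (b ↔ (a → c)) = min(1, 1 − 0.48 + 0.73) = min(1, 1.25) = 1.00
d → b = min(1, 1 − 0.06 + 0.75) = min(1, 1.69) = 1.00
c → (d → b) = min(1, 1 − 0.38 + 1.00) = min(1, 1.62) = 1.00
¬c = 1 − 0.38 = 0.62
¬¬c = 1 − 0.62 = 0.38
(c → (d → b)) → ¬¬c = min(1, 1 − 1.00 + 0.38) = min(1, 0.38) = 0.38
((c ↔ a) → (b ↔ (a → c))) ↔ ((c → (d → b)) → ¬¬c) = 1 − |1.00 − 0.38| = 1 − 0.62 = 0.38

0.38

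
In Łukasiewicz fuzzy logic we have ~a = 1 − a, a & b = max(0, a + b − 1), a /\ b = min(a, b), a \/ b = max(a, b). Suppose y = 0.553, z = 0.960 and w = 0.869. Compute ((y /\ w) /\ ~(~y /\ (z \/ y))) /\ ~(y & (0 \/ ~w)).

0.553

y /\ w = min(0.553, 0.869) = 0.553
~y = 1 − 0.553 = 0.447
z \/ y = max(0.960, 0.553) = 0.960
~y /\ (z \/ y) = min(0.447, 0.960) = 0.447
~(~y /\ (z \/ y)) = 1 − 0.447 = 0.553
(y /\ w) /\ ~(~y /\ (z \/ y)) = min(0.553, 0.553) = 0.553
~w = 1 − 0.869 = 0.131
0 \/ ~w = max(0.000, 0.131) = 0.131
y & (0 \/ ~w) = max(0, 0.553 + 0.131 − 1) = max(0, -0.316) = 0.000
~(y & (0 \/ ~w)) = 1 − 0.000 = 1.000
((y /\ w) /\ ~(~y /\ (z \/ y))) /\ ~(y & (0 \/ ~w)) = min(0.553, 1.000) = 0.553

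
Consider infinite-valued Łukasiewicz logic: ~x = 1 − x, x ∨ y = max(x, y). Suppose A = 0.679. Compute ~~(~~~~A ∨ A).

~A = 1 − 0.679 = 0.321
~~A = 1 − 0.321 = 0.679
~~~A = 1 − 0.679 = 0.321
~~~~A = 1 − 0.321 = 0.679
~~~~A ∨ A = max(0.679, 0.679) = 0.679
~(~~~~A ∨ A) = 1 − 0.679 = 0.321
~~(~~~~A ∨ A) = 1 − 0.321 = 0.679

0.679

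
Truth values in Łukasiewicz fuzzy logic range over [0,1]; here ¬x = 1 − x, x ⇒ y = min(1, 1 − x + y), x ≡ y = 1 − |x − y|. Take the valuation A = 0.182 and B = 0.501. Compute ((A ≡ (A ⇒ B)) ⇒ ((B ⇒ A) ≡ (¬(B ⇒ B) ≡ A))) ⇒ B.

A ⇒ B = min(1, 1 − 0.182 + 0.501) = min(1, 1.319) = 1.000
A ≡ (A ⇒ B) = 1 − |0.182 − 1.000| = 1 − 0.818 = 0.182
B ⇒ A = min(1, 1 − 0.501 + 0.182) = min(1, 0.681) = 0.681
B ⇒ B = min(1, 1 − 0.501 + 0.501) = min(1, 1.000) = 1.000
¬(B ⇒ B) = 1 − 1.000 = 0.000
¬(B ⇒ B) ≡ A = 1 − |0.000 − 0.182| = 1 − 0.182 = 0.818
(B ⇒ A) ≡ (¬(B ⇒ B) ≡ A) = 1 − |0.681 − 0.818| = 1 − 0.137 = 0.863
(A ≡ (A ⇒ B)) ⇒ ((B ⇒ A) ≡ (¬(B ⇒ B) ≡ A)) = min(1, 1 − 0.182 + 0.863) = min(1, 1.681) = 1.000
((A ≡ (A ⇒ B)) ⇒ ((B ⇒ A) ≡ (¬(B ⇒ B) ≡ A))) ⇒ B = min(1, 1 − 1.000 + 0.501) = min(1, 0.501) = 0.501

0.501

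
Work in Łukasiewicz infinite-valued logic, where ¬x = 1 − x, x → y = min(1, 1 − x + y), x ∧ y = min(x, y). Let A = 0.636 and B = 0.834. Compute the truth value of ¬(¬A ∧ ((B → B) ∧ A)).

0.636

¬A = 1 − 0.636 = 0.364
B → B = min(1, 1 − 0.834 + 0.834) = min(1, 1.000) = 1.000
(B → B) ∧ A = min(1.000, 0.636) = 0.636
¬A ∧ ((B → B) ∧ A) = min(0.364, 0.636) = 0.364
¬(¬A ∧ ((B → B) ∧ A)) = 1 − 0.364 = 0.636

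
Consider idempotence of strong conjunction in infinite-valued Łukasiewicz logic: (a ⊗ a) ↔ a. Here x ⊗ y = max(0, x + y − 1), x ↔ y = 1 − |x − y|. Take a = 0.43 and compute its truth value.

a ⊗ a = max(0, 0.43 + 0.43 − 1) = max(0, -0.14) = 0.00
(a ⊗ a) ↔ a = 1 − |0.00 − 0.43| = 1 − 0.43 = 0.57
(The value 0.57 < 1 shows this instance is not satisfied; fails in Ł∞ since a ⊗ a = max(0, 2a−1) ≠ a in general.)

0.57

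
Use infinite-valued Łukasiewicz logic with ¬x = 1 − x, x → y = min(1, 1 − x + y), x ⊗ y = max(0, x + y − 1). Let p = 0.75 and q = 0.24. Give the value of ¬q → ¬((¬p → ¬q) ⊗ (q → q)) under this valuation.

0.24

¬q = 1 − 0.24 = 0.76
¬p = 1 − 0.75 = 0.25
¬p → ¬q = min(1, 1 − 0.25 + 0.76) = min(1, 1.51) = 1.00
q → q = min(1, 1 − 0.24 + 0.24) = min(1, 1.00) = 1.00
(¬p → ¬q) ⊗ (q → q) = max(0, 1.00 + 1.00 − 1) = max(0, 1.00) = 1.00
¬((¬p → ¬q) ⊗ (q → q)) = 1 − 1.00 = 0.00
¬q → ¬((¬p → ¬q) ⊗ (q → q)) = min(1, 1 − 0.76 + 0.00) = min(1, 0.24) = 0.24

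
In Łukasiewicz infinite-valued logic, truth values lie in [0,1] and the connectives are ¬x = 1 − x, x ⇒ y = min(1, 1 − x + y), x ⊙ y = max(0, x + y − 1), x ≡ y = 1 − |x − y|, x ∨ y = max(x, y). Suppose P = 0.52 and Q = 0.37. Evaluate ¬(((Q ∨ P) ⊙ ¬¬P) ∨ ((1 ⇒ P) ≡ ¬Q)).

Q ∨ P = max(0.37, 0.52) = 0.52
¬P = 1 − 0.52 = 0.48
¬¬P = 1 − 0.48 = 0.52
(Q ∨ P) ⊙ ¬¬P = max(0, 0.52 + 0.52 − 1) = max(0, 0.04) = 0.04
1 ⇒ P = min(1, 1 − 1.00 + 0.52) = min(1, 0.52) = 0.52
¬Q = 1 − 0.37 = 0.63
(1 ⇒ P) ≡ ¬Q = 1 − |0.52 − 0.63| = 1 − 0.11 = 0.89
((Q ∨ P) ⊙ ¬¬P) ∨ ((1 ⇒ P) ≡ ¬Q) = max(0.04, 0.89) = 0.89
¬(((Q ∨ P) ⊙ ¬¬P) ∨ ((1 ⇒ P) ≡ ¬Q)) = 1 − 0.89 = 0.11

0.11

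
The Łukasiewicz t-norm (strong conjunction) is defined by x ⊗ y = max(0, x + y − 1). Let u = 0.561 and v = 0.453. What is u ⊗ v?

0.014

u ⊗ v = max(0, 0.561 + 0.453 − 1) = max(0, 0.014) = 0.014
For comparison, the Gödel (minimum) t-norm min(x, y) would give 0.453.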